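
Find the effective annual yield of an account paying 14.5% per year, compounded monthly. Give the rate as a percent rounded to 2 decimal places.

15.50%

EAR = (1 + 14.5%/12)^12 − 1 = (1 + 0.0120833)^12 − 1.
(1 + 0.0120833)^12 ≈ 1.155035, so EAR ≈ 15.50354%.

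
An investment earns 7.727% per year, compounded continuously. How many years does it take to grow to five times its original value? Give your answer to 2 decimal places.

e^(0.07727t) = 5, so 0.07727t = ln 5 ≈ 1.6094.
t ≈ 1.6094/0.07727 ≈ 20.8288.

20.83 years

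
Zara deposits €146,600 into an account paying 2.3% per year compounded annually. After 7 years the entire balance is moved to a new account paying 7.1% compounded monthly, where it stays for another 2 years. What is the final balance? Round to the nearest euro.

After 7 years at 2.3%: 146,600 × 1.17254477564 ≈ 171,895.0641.
Then 2 years at 7.1%: 171,895.0641 × 1.15209447256 ≈ 198,039.3532.

€198,039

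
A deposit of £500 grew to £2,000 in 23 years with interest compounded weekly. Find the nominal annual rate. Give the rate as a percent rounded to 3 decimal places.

(1 + r/52)^1196 = 2,000/500 = 4.
1 + r/52 = 4^(1/1196) ≈ 1.00116, so r/52 ≈ 0.00115978.
r ≈ 52·0.00115978 = 6.03086%.

6.031%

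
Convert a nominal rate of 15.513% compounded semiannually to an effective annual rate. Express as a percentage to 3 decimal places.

16.115%

One year is 2 periods at 0.077565 each: (1 + 0.077565)^2 ≈ 1.161146.
EAR = 1.161146 − 1 ≈ 16.11463%.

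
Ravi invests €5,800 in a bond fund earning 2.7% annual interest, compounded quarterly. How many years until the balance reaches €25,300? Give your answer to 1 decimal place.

We need (1 + 0.00675)^(4t) = 4.3621, so 4t = ln 4.3621 / ln 1.00675 ≈ 218.9499.
t ≈ 218.9499/4 = 54.7375 years.

54.7 years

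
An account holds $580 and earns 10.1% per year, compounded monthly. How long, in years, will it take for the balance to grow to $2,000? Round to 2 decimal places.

We need (1 + 0.00841667)^(12t) = 3.4483, so 12t = ln 3.4483 / ln 1.008417 ≈ 147.6923.
t ≈ 147.6923/12 = 12.3077 years.

12.31 years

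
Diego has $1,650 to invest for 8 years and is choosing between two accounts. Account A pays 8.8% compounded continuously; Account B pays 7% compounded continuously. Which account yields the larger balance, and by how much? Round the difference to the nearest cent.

Account A, by $447.40

Account A growth factor: e^(0.088·8) = e^0.704 ≈ 2.02182385; balance ≈ 3,336.0094.
Account B growth factor: e^(0.07·8) = e^0.56 ≈ 1.7506725; balance ≈ 2,888.6096.
Account A is larger by 447.3997.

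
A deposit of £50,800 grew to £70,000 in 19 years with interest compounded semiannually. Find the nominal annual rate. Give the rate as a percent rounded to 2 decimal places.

(1 + r/2)^38 = 70,000/50,800 = 1.37795.
1 + r/2 = 1.37795^(1/38) ≈ 1.008473, so r/2 ≈ 0.0084725.
r ≈ 2·0.0084725 = 1.69450%.

1.69%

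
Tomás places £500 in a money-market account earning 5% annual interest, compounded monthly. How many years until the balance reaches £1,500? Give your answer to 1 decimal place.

22.0 years

(1 + 0.00416667)^(12t) = 1,500/500 = 3.
12t·ln(1 + 0.00416667) = ln(3); 12t = 1.0986/0.00415801 ≈ 264.2159.
t ≈ 22.0180 years.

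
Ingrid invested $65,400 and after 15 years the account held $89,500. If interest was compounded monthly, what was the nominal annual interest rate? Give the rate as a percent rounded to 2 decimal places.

The 180-period growth factor is 89,500/65,400 = 1.3685.
r/12 = 1.3685^(1/180) − 1 ≈ 0.00174439, so r ≈ 12·0.00174439 = 2.09327%.

2.09%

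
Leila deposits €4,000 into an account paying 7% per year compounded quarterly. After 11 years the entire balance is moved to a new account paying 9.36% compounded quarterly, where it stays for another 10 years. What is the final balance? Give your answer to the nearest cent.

€21,646.66

Phase 1: 4,000·(1 + 0.0175)^44 ≈ 8,581.7208.
Phase 2: 8,581.7208·(1 + 0.0234)^40 ≈ 21,646.6594.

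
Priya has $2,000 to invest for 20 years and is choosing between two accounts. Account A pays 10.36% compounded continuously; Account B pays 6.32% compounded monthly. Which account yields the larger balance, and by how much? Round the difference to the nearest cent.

Account A, by $8,825.72

Account A growth factor: e^(0.1036·20) = e^2.072 ≈ 7.9406886243; balance ≈ 15,881.3772.
Account B growth factor: (1 + 0.0632/12)^240 ≈ 3.527830552; balance ≈ 7,055.6611.
Account A is larger by 8,825.7161.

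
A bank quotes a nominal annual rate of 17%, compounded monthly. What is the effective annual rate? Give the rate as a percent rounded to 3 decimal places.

18.389%

One year is 12 periods at 0.0141667 each: (1 + 0.0141667)^12 ≈ 1.183892.
EAR = 1.183892 − 1 ≈ 18.38917%.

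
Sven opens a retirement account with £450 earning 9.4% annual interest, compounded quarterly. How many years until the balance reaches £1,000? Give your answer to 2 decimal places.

8.59 years

(1 + 0.0235)^(4t) = 1,000/450 = 2.2222.
4t·ln(1 + 0.0235) = ln(2.2222); 4t = 0.79851/0.0232281 ≈ 34.3768.
t ≈ 8.5942 years.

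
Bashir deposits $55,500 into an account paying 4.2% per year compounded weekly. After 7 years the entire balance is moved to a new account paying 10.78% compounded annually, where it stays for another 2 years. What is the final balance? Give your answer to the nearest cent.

$91,379.07

Phase 1: 55,500·(1 + 0.042/52)^364 ≈ 74,460.1702.
Phase 2: 74,460.1702·(1 + 0.1078)^2 ≈ 91,379.0726.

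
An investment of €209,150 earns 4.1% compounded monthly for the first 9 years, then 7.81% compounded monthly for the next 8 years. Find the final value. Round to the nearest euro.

After 9 years at 4.1%: 209,150 × 1.44537825747 ≈ 302,300.8626.
Then 8 years at 7.81%: 302,300.8626 × 1.86409480435 ≈ 563,517.4672.

€563,517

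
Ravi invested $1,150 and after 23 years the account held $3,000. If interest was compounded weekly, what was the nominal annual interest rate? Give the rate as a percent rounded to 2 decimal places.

4.17%

(1 + r/52)^1196 = 3,000/1,150 = 2.6087.
1 + r/52 = 2.6087^(1/1196) ≈ 1.000802, so r/52 ≈ 0.000802036.
r ≈ 52·0.000802036 = 4.17059%.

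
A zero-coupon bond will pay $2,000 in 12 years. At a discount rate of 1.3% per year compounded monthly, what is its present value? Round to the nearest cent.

Growth factor = (1 + 0.013/12)^144 ≈ 1.168727513.
P = 2,000/1.168727513 ≈ 1,711.2629.

$1,711.26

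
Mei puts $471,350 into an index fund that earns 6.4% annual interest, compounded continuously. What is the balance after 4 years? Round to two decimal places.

A = P·e^(rt) = 471,350·e^(0.064·4) = 471,350·e^0.256.
e^0.256 ≈ 1.29175272794, so A ≈ 608,867.6483.

$608,867.65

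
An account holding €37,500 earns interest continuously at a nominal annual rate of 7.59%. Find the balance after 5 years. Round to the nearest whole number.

A = P·e^(rt) = 37,500·e^(0.0759·5) = 37,500·e^0.3795.
e^0.3795 ≈ 1.4615536299, so A ≈ 54,808.2611.

€54,808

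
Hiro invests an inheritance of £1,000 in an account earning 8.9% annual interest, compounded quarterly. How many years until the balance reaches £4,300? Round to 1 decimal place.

We need (1 + 0.02225)^(4t) = 4.3, so 4t = ln 4.3 / ln 1.02225 ≈ 66.2824.
t ≈ 66.2824/4 = 16.5706 years.

16.6 years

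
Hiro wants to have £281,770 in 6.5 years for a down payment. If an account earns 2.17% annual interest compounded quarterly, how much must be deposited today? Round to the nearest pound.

Growth factor = (1 + 0.005425)^26 ≈ 1.15104333626.
P = 281,770/1.15104333626 ≈ 244,795.3010.

£244,795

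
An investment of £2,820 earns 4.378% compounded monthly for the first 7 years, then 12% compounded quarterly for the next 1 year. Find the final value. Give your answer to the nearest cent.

£4,309.73

After 7 years at 4.378%: 2,820 × 1.357849668 ≈ 3,829.1361.
Then 1 years at 12%: 3,829.1361 × 1.12550881 ≈ 4,309.7264.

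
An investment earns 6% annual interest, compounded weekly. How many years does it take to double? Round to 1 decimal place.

(1 + 0.00115385)^(52t) = 2.
52t = ln 2 / ln(1 + 0.00115385) ≈ 0.69315/0.00115318 ≈ 601.0741.
t ≈ 11.5591.

11.6 years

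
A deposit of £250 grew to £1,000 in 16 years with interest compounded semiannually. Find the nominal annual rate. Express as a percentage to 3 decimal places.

The 32-period growth factor is 1,000/250 = 4.
r/2 = 4^(1/32) − 1 ≈ 0.0442738, so r ≈ 2·0.0442738 = 8.85476%.

8.855%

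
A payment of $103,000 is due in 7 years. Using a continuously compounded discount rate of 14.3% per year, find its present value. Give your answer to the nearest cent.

P = A·e^(−rt) = 103,000·e^(−1.001).
e^(−1.001) ≈ 0.367511745609, so P ≈ 37,853.7098.

$37,853.71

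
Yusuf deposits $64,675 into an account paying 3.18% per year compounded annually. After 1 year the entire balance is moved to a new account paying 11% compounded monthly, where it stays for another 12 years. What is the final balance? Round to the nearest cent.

$248,307.10

Phase 1: 64,675·(1 + 0.0318)^1 ≈ 66,731.6650.
Phase 2: 66,731.6650·(1 + 0.11/12)^144 ≈ 248,307.1028.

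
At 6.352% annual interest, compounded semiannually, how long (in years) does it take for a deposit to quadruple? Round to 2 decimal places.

22.17 years

(1 + 0.03176)^(2t) = 4.
2t = ln 4 / ln(1 + 0.03176) ≈ 1.3863/0.0312661 ≈ 44.3386.
t ≈ 22.1693.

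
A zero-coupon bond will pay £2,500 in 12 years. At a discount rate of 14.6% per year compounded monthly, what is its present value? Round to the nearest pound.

Growth factor = (1 + 0.146/12)^144 ≈ 5.705483141.
P = 2,500/5.705483141 ≈ 438.1750.

£438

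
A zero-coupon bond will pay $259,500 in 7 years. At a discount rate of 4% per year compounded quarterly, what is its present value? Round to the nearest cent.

$196,398.83

Growth factor = (1 + 0.01)^28 ≈ 1.3212909669.
P = 259,500/1.3212909669 ≈ 196,398.8300.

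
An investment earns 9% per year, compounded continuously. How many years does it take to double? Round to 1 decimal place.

e^(0.09t) = 2, so 0.09t = ln 2 ≈ 0.69315.
t ≈ 0.69315/0.09 ≈ 7.7016.

7.7 years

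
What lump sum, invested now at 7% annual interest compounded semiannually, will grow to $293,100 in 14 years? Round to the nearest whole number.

Periodic rate = 7%/2 = 0.035; 28 periods.
P = 293,100/(1 + 0.035)^28 ≈ 293,100/2.62017195706 ≈ 111,862.8872.

$111,863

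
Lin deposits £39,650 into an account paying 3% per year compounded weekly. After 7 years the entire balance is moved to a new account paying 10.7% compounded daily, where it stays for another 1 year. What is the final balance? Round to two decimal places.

£54,435.40

After 7 years at 3%: 39,650 × 1.2336033585 ≈ 48,912.3732.
Then 1 years at 10.7%: 48,912.3732 × 1.1129168033 ≈ 54,435.4020.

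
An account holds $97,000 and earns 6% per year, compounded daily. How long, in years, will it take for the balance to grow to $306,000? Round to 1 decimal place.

(1 + 0.000164384)^(365t) = 306,000/97,000 = 3.1546.
365t·ln(1 + 0.000164384) = ln(3.1546); 365t = 1.1489/0.00016437 ≈ 6989.5587.
t ≈ 19.1495 years.

19.1 years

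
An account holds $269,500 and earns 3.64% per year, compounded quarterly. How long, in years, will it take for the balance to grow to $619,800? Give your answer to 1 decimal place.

23.0 years

We need (1 + 0.0091)^(4t) = 2.2998, so 4t = ln 2.2998 / ln 1.0091 ≈ 91.9354.
t ≈ 91.9354/4 = 22.9838 years.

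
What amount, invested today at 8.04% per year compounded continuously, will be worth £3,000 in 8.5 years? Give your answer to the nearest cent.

P = A·e^(−rt) = 3,000·e^(−0.6834).
e^(−0.6834) ≈ 0.5048974195, so P ≈ 1,514.6923.

£1,514.69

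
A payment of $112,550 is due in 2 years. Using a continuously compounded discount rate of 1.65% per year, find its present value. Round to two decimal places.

$108,896.46

P = A·e^(−rt) = 112,550·e^(−0.033).
e^(−0.033) ≈ 0.967538559589, so P ≈ 108,896.4649.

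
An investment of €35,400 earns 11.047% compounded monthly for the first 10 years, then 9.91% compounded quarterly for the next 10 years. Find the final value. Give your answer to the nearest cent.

After 10 years at 11.047%: 35,400 × 3.00310319048 ≈ 106,309.8529.
Then 10 years at 9.91%: 106,309.8529 × 2.66158830558 ≈ 282,953.0614.

€282,953.06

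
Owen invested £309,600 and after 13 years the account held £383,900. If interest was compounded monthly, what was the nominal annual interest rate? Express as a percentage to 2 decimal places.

1.66%

The 156-period growth factor is 383,900/309,600 = 1.23999.
r/12 = 1.23999^(1/156) − 1 ≈ 0.0013798, so r ≈ 12·0.0013798 = 1.65576%.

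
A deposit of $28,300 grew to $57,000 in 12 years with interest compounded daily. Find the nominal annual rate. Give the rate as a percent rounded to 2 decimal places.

The 4380-period growth factor is 57,000/28,300 = 2.01413.
r/365 = 2.01413^(1/4380) − 1 ≈ 0.000159873, so r ≈ 365·0.000159873 = 5.83538%.

5.84%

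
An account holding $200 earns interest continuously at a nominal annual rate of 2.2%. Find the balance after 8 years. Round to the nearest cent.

$238.49

A = P·e^(rt) = 200·e^(0.022·8) = 200·e^0.176.
e^0.176 ≈ 1.19243806, so A ≈ 238.4876.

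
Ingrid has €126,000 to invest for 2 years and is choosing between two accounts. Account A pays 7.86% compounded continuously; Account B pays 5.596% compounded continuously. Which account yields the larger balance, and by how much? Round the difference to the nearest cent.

A: e^(0.0786·2) = e^0.1572 ≈ 1.17022963643, so 126,000 × 1.17022963643 ≈ 147,448.9342.
B: e^(0.05596·2) = e^0.11192 ≈ 1.1184233832, so 126,000 × 1.1184233832 ≈ 140,921.3463.
Difference ≈ 6,527.5879 in favor of A.

Account A, by €6,527.59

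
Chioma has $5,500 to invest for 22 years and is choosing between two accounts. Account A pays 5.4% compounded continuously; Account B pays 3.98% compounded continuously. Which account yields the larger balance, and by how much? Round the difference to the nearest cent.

Account A growth factor: e^(0.054·22) = e^1.188 ≈ 3.2805136148; balance ≈ 18,042.8249.
Account B growth factor: e^(0.0398·22) = e^0.8756 ≈ 2.400315051; balance ≈ 13,201.7328.
Account A is larger by 4,841.0921.

Account A, by $4,841.09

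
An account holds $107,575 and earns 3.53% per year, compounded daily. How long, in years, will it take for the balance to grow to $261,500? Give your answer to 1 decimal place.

25.2 years

(1 + 0.0000967123)^(365t) = 261,500/107,575 = 2.4309.
365t·ln(1 + 0.0000967123) = ln(2.4309); 365t = 0.88825/9.67077e-05 ≈ 9184.8575.
t ≈ 25.1640 years.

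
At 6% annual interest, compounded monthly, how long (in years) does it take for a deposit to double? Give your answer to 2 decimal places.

(1 + 0.005)^(12t) = 2.
12t = ln 2 / ln(1 + 0.005) ≈ 0.69315/0.00498754 ≈ 138.9757.
t ≈ 11.5813.

11.58 years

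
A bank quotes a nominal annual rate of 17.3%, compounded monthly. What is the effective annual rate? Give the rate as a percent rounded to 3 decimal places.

EAR = (1 + 17.3%/12)^12 − 1 = (1 + 0.0144167)^12 − 1.
(1 + 0.0144167)^12 ≈ 1.187399, so EAR ≈ 18.73985%.

18.740%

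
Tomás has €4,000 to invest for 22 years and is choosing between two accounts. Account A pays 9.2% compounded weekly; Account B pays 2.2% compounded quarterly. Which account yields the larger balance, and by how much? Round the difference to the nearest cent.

Account A growth factor: (1 + 0.092/52)^1144 ≈ 7.5550155011; balance ≈ 30,220.0620.
Account B growth factor: (1 + 0.0055)^88 ≈ 1.620401342; balance ≈ 6,481.6054.
Account A is larger by 23,738.4566.

Account A, by €23,738.46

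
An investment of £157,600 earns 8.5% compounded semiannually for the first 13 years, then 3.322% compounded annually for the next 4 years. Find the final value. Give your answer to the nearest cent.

After 13 years at 8.5%: 157,600 × 2.95105738571 ≈ 465,086.6440.
Then 4 years at 3.322%: 465,086.6440 × 1.13964927043 ≈ 530,035.6545.

£530,035.65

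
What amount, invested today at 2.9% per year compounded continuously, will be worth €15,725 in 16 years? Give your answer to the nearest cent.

€9,887.31

P = A·e^(−rt) = 15,725·e^(−0.464).
e^(−0.464) ≈ 0.62876355447, so P ≈ 9,887.3069.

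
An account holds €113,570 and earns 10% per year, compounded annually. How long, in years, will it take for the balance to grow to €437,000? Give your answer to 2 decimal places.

14.14 years

We need (1 + 0.1)^t = 3.8478, so t = ln 3.8478 / ln 1.1 ≈ 14.1382.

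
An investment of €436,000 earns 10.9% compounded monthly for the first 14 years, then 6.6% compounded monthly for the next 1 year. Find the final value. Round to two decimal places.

After 14 years at 10.9%: 436,000 × 4.568162756157 ≈ 1,991,718.9617.
Then 1 years at 6.6%: 1,991,718.9617 × 1.068033559468 ≈ 2,127,222.6921.

€2,127,222.69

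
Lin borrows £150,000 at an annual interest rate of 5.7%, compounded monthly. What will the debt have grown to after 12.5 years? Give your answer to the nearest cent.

£305,346.88

Periodic rate = 5.7%/12 = 0.00475; periods = 12·12.5 = 150.
A = 150,000·(1 + 0.00475)^150 ≈ 150,000·2.0356458755 ≈ 305,346.8813.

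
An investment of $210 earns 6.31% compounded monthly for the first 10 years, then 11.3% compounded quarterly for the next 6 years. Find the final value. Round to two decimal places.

$768.97

Phase 1: 210·(1 + 0.0631/12)^120 ≈ 394.0407.
Phase 2: 394.0407·(1 + 0.02825)^24 ≈ 768.9717.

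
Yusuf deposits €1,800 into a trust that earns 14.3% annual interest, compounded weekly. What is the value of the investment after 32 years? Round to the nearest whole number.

Periodic rate = 14.3%/52 = 0.00275; periods = 52·32 = 1664.
A = 1,800·(1 + 0.00275)^1664 ≈ 1,800·96.5170340668 ≈ 173,730.6613.

€173,731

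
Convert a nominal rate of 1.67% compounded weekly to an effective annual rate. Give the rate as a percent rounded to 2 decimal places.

One year is 52 periods at 0.000321154 each: (1 + 0.000321154)^52 ≈ 1.016837.
EAR = 1.016837 − 1 ≈ 1.68375%.

1.68%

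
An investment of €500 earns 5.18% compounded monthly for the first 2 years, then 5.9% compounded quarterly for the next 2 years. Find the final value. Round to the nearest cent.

Phase 1: 500·(1 + 0.0518/12)^24 ≈ 554.4547.
Phase 2: 554.4547·(1 + 0.01475)^8 ≈ 623.3595.

€623.36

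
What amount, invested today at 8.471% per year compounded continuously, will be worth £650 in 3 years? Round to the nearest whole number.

P = A·e^(−rt) = 650·e^(−0.25413).
e^(−0.25413) ≈ 0.775590969, so P ≈ 504.1341.

£504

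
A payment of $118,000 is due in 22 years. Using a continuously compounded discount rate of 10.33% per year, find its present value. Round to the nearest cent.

P = A·e^(−rt) = 118,000·e^(−2.2726).
e^(−2.2726) ≈ 0.103043917308, so P ≈ 12,159.1822.

$12,159.18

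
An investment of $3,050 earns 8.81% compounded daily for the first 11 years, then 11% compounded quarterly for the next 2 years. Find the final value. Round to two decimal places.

After 11 years at 8.81%: 3,050 × 2.6352632 ≈ 8,037.5528.
Then 2 years at 11%: 8,037.5528 × 1.242380552 ≈ 9,985.6992.

$9,985.70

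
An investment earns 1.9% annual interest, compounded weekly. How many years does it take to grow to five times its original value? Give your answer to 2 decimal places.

84.72 years

(1 + 0.000365385)^(52t) = 5.
52t = ln 5 / ln(1 + 0.000365385) ≈ 1.6094/0.000365318 ≈ 4405.5821.
t ≈ 84.7227.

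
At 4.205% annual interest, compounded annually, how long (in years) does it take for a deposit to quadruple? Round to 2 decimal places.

(1 + 0.04205)^t = 4.
t = ln 4 / ln(1 + 0.04205) ≈ 1.3863/0.0411899 ≈ 33.6562.

33.66 years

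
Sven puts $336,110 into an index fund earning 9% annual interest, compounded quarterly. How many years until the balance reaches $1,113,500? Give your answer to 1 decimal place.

13.5 years

(1 + 0.0225)^(4t) = 1,113,500/336,110 = 3.3129.
4t·ln(1 + 0.0225) = ln(3.3129); 4t = 1.1978/0.0222506 ≈ 53.8334.
t ≈ 13.4583 years.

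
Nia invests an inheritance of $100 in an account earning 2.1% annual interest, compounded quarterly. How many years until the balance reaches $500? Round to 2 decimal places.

76.84 years

(1 + 0.00525)^(4t) = 500/100 = 5.
4t·ln(1 + 0.00525) = ln(5); 4t = 1.6094/0.00523627 ≈ 307.3636.
t ≈ 76.8409 years.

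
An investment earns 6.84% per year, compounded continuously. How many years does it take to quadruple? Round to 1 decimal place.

e^(0.0684t) = 4, so 0.0684t = ln 4 ≈ 1.3863.
t ≈ 1.3863/0.0684 ≈ 20.2675.

20.3 years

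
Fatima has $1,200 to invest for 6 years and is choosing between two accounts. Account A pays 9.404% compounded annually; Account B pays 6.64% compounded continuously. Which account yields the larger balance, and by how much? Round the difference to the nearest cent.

Account A growth factor: (1 + 0.09404)^6 ≈ 1.714743657; balance ≈ 2,057.6924.
Account B growth factor: e^(0.0664·6) = e^0.3984 ≈ 1.489439687; balance ≈ 1,787.3276.
Account A is larger by 270.3648.

Account A, by $270.36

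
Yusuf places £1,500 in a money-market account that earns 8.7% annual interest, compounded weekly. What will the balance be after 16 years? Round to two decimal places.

Growth factor = (1 + 0.087/52)^832 ≈ 4.018211229.
A ≈ 1,500 × 4.018211229 ≈ 6,027.3168.

£6,027.32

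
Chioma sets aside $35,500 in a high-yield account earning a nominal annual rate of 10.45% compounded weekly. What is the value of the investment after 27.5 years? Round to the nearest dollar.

Growth factor = (1 + 0.1045/52)^1430 ≈ 17.6523037099.
A ≈ 35,500 × 17.6523037099 ≈ 626,656.7817.

$626,657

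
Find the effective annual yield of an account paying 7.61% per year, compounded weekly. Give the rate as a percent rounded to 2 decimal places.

7.90%

EAR = (1 + 7.61%/52)^52 − 1 = (1 + 0.00146346)^52 − 1.
(1 + 0.00146346)^52 ≈ 1.07901, so EAR ≈ 7.90104%.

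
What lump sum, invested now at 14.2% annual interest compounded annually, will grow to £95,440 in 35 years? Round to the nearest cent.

Growth factor = (1 + 0.142)^35 ≈ 104.30704374.
P = 95,440/104.30704374 ≈ 914.9909.

£914.99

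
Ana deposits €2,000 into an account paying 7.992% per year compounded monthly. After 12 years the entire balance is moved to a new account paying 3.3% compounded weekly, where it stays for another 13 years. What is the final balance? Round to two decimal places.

After 12 years at 7.992%: 2,000 × 2.600907717 ≈ 5,201.8154.
Then 13 years at 3.3%: 5,201.8154 × 1.535512087 ≈ 7,987.4505.

€7,987.45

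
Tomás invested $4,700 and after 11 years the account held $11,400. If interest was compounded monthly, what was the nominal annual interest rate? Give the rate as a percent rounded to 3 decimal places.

8.082%

The 132-period growth factor is 11,400/4,700 = 2.42553.
r/12 = 2.42553^(1/132) − 1 ≈ 0.00673509, so r ≈ 12·0.00673509 = 8.08210%.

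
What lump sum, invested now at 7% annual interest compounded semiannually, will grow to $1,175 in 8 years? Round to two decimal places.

Periodic rate = 7%/2 = 0.035; 16 periods.
P = 1,175/(1 + 0.035)^16 ≈ 1,175/1.73398604 ≈ 677.6294.

$677.63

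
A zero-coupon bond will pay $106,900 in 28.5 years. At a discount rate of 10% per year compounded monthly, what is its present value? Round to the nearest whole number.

$6,257

Periodic rate = 10%/12 = 0.00833333; 342 periods.
P = 106,900/(1 + 0.1/12)^342 ≈ 106,900/17.0848236335 ≈ 6,257.0151.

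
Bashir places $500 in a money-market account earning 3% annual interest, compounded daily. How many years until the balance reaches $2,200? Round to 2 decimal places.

49.39 years

(1 + 0.0000821918)^(365t) = 2,200/500 = 4.4.
365t·ln(1 + 0.0000821918) = ln(4.4); 365t = 1.4816/8.21884e-05 ≈ 18026.9294.
t ≈ 49.3888 years.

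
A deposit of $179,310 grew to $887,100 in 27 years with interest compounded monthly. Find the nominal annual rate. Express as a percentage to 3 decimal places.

5.936%

The 324-period growth factor is 887,100/179,310 = 4.9473.
r/12 = 4.9473^(1/324) − 1 ≈ 0.00494689, so r ≈ 12·0.00494689 = 5.93627%.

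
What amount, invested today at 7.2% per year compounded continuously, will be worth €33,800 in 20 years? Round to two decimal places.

€8,008.16

P = A·e^(−rt) = 33,800·e^(−1.44).
e^(−1.44) ≈ 0.23692775868, so P ≈ 8,008.1582.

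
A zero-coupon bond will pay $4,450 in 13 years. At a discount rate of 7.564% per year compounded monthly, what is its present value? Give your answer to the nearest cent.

$1,669.74

Growth factor = (1 + 0.07564/12)^156 ≈ 2.665079438.
P = 4,450/2.665079438 ≈ 1,669.7438.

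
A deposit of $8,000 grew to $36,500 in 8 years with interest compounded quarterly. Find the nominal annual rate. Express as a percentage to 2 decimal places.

19.43%

(1 + r/4)^32 = 36,500/8,000 = 4.5625.
1 + r/4 = 4.5625^(1/32) ≈ 1.048576, so r/4 ≈ 0.0485764.
r ≈ 4·0.0485764 = 19.43057%.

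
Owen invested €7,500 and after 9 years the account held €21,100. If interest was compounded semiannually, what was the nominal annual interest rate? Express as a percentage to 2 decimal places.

11.83%

The 18-period growth factor is 21,100/7,500 = 2.81333.
r/2 = 2.81333^(1/18) − 1 ≈ 0.0591482, so r ≈ 2·0.0591482 = 11.82964%.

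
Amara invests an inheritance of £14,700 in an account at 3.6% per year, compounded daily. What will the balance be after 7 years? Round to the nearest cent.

£18,912.73

Growth factor = (1 + 0.036/365)^2555 ≈ 1.2865800494.
A ≈ 14,700 × 1.2865800494 ≈ 18,912.7267.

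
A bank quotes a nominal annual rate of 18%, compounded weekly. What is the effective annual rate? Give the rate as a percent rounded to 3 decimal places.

EAR = (1 + 18%/52)^52 − 1 = (1 + 0.00346154)^52 − 1.
(1 + 0.00346154)^52 ≈ 1.196845, so EAR ≈ 19.68453%.

19.685%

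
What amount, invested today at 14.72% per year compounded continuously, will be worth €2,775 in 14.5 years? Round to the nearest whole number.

€328

P = A·e^(−rt) = 2,775·e^(−2.1344).
e^(−2.1344) ≈ 0.1183155584, so P ≈ 328.3257.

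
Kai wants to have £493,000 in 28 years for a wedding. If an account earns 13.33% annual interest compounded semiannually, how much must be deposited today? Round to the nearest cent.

Growth factor = (1 + 0.06665)^56 ≈ 37.0875812681.
P = 493,000/37.0875812681 ≈ 13,292.8593.

£13,292.86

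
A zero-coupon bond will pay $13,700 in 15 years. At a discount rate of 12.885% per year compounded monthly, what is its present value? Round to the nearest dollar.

Growth factor = (1 + 0.0107375)^180 ≈ 6.8376713889.
P = 13,700/6.8376713889 ≈ 2,003.6061.

$2,004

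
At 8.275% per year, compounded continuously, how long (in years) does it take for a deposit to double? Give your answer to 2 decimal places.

e^(0.08275t) = 2, so 0.08275t = ln 2 ≈ 0.69315.
t ≈ 0.69315/0.08275 ≈ 8.3764.

8.38 years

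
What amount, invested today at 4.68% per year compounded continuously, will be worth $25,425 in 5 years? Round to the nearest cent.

$20,120.37

P = A·e^(−rt) = 25,425·e^(−0.234).
e^(−0.234) ≈ 0.7913618159, so P ≈ 20,120.3742.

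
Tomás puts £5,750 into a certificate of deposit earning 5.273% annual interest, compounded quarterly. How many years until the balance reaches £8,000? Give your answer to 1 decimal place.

6.3 years

(1 + 0.0131825)^(4t) = 8,000/5,750 = 1.3913.
4t·ln(1 + 0.0131825) = ln(1.3913); 4t = 0.33024/0.0130964 ≈ 25.2163.
t ≈ 6.3041 years.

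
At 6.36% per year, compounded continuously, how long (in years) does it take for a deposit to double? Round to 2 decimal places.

10.90 years

e^(0.0636t) = 2, so 0.0636t = ln 2 ≈ 0.69315.
t ≈ 0.69315/0.0636 ≈ 10.8985.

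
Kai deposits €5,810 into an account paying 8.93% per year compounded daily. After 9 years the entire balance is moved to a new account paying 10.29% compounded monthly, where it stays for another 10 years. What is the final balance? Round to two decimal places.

€36,154.29

Phase 1: 5,810·(1 + 0.0893/365)^3285 ≈ 12,977.0482.
Phase 2: 12,977.0482·(1 + 0.008575)^120 ≈ 36,154.2857.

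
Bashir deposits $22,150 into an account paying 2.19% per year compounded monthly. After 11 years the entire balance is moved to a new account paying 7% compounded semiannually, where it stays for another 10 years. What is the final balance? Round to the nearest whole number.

$56,067

Phase 1: 22,150·(1 + 0.001825)^132 ≈ 28,177.3353.
Phase 2: 28,177.3353·(1 + 0.035)^20 ≈ 56,066.9480.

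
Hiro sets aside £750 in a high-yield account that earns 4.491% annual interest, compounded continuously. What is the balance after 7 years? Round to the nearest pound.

A = P·e^(rt) = 750·e^(0.04491·7) = 750·e^0.31437.
e^0.31437 ≈ 1.369396319, so A ≈ 1,027.0472.

£1,027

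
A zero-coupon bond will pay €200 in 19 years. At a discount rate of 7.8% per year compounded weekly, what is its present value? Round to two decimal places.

€45.49

Growth factor = (1 + 0.0015)^988 ≈ 4.39685543.
P = 200/4.39685543 ≈ 45.4871.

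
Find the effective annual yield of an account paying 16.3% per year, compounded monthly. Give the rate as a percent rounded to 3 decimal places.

One year is 12 periods at 0.0135833 each: (1 + 0.0135833)^12 ≈ 1.175746.
EAR = 1.175746 − 1 ≈ 17.57460%.

17.575%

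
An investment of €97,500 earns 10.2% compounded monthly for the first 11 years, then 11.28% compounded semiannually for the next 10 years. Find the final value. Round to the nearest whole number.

€892,877

Phase 1: 97,500·(1 + 0.0085)^132 ≈ 298,005.1381.
Phase 2: 298,005.1381·(1 + 0.0564)^20 ≈ 892,876.9320.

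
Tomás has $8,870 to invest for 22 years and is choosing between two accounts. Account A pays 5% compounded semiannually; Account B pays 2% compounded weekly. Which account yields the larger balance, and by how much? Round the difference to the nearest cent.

Account A growth factor: (1 + 0.025)^44 ≈ 2.963808077; balance ≈ 26,288.9776.
Account B growth factor: (1 + 0.02/52)^1144 ≈ 1.5525758748; balance ≈ 13,771.3480.
Account A is larger by 12,517.6296.

Account A, by $12,517.63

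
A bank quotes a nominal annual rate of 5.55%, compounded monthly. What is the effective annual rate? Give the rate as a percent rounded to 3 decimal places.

EAR = (1 + 5.55%/12)^12 − 1 = (1 + 0.004625)^12 − 1.
(1 + 0.004625)^12 ≈ 1.056934, so EAR ≈ 5.69338%.

5.693%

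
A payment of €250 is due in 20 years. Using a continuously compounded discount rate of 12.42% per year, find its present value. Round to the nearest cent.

P = A·e^(−rt) = 250·e^(−2.484).
e^(−2.484) ≈ 0.0834089217, so P ≈ 20.8522.

€20.85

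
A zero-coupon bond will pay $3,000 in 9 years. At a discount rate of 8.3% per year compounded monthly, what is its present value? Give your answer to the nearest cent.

$1,425.02

Growth factor = (1 + 0.083/12)^108 ≈ 2.105237897.
P = 3,000/2.105237897 ≈ 1,425.0171.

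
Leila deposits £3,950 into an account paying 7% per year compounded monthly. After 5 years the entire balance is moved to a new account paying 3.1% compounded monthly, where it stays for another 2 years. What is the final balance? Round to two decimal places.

£5,957.31

After 5 years at 7%: 3,950 × 1.41762526 ≈ 5,599.6198.
Then 2 years at 3.1%: 5,599.6198 × 1.063877289 ≈ 5,957.3083.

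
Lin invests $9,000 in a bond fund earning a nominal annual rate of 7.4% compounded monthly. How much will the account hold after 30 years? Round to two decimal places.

$82,303.00

Periodic rate = 7.4%/12 = 0.00616667; periods = 12·30 = 360.
A = 9,000·(1 + 0.074/12)^360 ≈ 9,000·9.1447780462 ≈ 82,303.0024.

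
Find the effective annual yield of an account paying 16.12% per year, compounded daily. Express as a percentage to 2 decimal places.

17.49%

One year is 365 periods at 0.000441644 each: (1 + 0.000441644)^365 ≈ 1.174878.
EAR = 1.174878 − 1 ≈ 17.48781%.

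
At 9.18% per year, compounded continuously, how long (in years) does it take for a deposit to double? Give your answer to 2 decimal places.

e^(0.0918t) = 2, so 0.0918t = ln 2 ≈ 0.69315.
t ≈ 0.69315/0.0918 ≈ 7.5506.

7.55 years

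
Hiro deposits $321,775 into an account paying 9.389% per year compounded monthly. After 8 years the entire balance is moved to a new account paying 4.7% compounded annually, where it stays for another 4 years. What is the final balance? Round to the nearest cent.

Phase 1: 321,775·(1 + 0.09389/12)^96 ≈ 679,970.4473.
Phase 2: 679,970.4473·(1 + 0.047)^4 ≈ 817,102.9240.

$817,102.92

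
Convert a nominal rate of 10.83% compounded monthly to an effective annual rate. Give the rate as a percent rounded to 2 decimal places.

11.38%

EAR = (1 + 10.83%/12)^12 − 1 = (1 + 0.009025)^12 − 1.
(1 + 0.009025)^12 ≈ 1.113841, so EAR ≈ 11.38408%.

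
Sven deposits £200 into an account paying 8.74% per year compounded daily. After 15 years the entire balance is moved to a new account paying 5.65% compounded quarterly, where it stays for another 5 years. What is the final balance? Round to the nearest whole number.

£982

Phase 1: 200·(1 + 0.0874/365)^5475 ≈ 741.8599.
Phase 2: 741.8599·(1 + 0.014125)^20 ≈ 982.0909.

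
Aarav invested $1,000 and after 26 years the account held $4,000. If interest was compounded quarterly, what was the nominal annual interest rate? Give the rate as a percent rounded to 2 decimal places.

5.37%

(1 + r/4)^104 = 4,000/1,000 = 4.
1 + r/4 = 4^(1/104) ≈ 1.013419, so r/4 ≈ 0.013419.
r ≈ 4·0.013419 = 5.36760%.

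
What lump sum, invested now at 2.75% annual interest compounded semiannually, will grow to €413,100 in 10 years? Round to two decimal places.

Growth factor = (1 + 0.01375)^20 ≈ 1.31406650176.
P = 413,100/1.31406650176 ≈ 314,367.6514.

€314,367.65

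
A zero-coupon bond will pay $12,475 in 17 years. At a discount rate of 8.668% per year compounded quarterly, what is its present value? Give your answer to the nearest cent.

$2,903.47

Growth factor = (1 + 0.02167)^68 ≈ 4.2965868355.
P = 12,475/4.2965868355 ≈ 2,903.4674.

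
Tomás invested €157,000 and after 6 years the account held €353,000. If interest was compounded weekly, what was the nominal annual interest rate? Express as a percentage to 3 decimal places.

13.521%

The 312-period growth factor is 353,000/157,000 = 2.24841.
r/52 = 2.24841^(1/312) − 1 ≈ 0.00260024, so r ≈ 52·0.00260024 = 13.52125%.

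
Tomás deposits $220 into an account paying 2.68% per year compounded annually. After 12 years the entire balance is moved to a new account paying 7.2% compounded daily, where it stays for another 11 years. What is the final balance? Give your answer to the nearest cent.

$667.08

Phase 1: 220·(1 + 0.0268)^12 ≈ 302.1712.
Phase 2: 302.1712·(1 + 0.072/365)^4015 ≈ 667.0837.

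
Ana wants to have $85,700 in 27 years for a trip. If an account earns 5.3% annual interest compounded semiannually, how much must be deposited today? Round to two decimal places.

$20,873.60

Growth factor = (1 + 0.0265)^54 ≈ 4.1056649031.
P = 85,700/4.1056649031 ≈ 20,873.5983.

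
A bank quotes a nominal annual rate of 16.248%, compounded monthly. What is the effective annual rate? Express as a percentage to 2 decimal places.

One year is 12 periods at 0.01354 each: (1 + 0.01354)^12 ≈ 1.175143.
EAR = 1.175143 − 1 ≈ 17.51430%.

17.51%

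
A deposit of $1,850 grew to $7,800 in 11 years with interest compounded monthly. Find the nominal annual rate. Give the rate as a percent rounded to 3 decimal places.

13.153%

The 132-period growth factor is 7,800/1,850 = 4.21622.
r/12 = 4.21622^(1/132) − 1 ≈ 0.0109607, so r ≈ 12·0.0109607 = 13.15281%.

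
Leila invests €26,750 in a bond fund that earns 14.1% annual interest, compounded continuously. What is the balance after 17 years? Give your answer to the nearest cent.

€293,986.68

A = P·e^(rt) = 26,750·e^(0.141·17) = 26,750·e^2.397.
e^2.397 ≈ 10.9901564062, so A ≈ 293,986.6839.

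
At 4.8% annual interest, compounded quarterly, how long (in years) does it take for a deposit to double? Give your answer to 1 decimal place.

14.5 years

(1 + 0.012)^(4t) = 2.
4t = ln 2 / ln(1 + 0.012) ≈ 0.69315/0.0119286 ≈ 58.1081.
t ≈ 14.5270.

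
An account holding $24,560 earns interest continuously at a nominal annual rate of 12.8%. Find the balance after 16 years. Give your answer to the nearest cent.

A = P·e^(rt) = 24,560·e^(0.128·16) = 24,560·e^2.048.
e^2.048 ≈ 7.75238082954, so A ≈ 190,398.4732.

$190,398.47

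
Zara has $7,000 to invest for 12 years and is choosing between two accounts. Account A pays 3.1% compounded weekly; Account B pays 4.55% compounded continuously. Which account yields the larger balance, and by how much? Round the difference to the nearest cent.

Account B, by $1,931.03

A: (1 + 0.031/52)^624 ≈ 1.4504722012, so 7,000 × 1.4504722012 ≈ 10,153.3054.
B: e^(0.0455·12) = e^0.546 ≈ 1.7263338534, so 7,000 × 1.7263338534 ≈ 12,084.3370.
Difference ≈ 1,931.0316 in favor of B.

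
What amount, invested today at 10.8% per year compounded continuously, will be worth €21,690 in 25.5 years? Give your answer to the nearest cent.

€1,381.06

P = A·e^(−rt) = 21,690·e^(−2.754).
e^(−2.754) ≈ 0.063672660504, so P ≈ 1,381.0600.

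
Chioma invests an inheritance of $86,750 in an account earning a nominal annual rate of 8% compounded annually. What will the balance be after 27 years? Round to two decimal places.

$692,964.33

Growth factor = (1 + 0.08)^27 ≈ 7.98806146887.
A ≈ 86,750 × 7.98806146887 ≈ 692,964.3324.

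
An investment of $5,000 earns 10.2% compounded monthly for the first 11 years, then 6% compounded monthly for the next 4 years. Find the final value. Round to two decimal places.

Phase 1: 5,000·(1 + 0.0085)^132 ≈ 15,282.3148.
Phase 2: 15,282.3148·(1 + 0.005)^48 ≈ 19,416.0153.

$19,416.02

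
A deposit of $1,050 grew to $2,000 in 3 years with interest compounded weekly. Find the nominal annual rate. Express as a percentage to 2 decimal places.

21.52%

(1 + r/52)^156 = 2,000/1,050 = 1.90476.
1 + r/52 = 1.90476^(1/156) ≈ 1.004139, so r/52 ≈ 0.00413904.
r ≈ 52·0.00413904 = 21.52299%.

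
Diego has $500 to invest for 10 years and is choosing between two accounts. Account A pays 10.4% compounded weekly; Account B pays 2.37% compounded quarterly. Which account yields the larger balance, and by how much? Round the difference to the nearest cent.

A: (1 + 0.002)^520 ≈ 2.826280071, so 500 × 2.826280071 ≈ 1,413.1400.
B: (1 + 0.005925)^40 ≈ 1.26655504, so 500 × 1.26655504 ≈ 633.2775.
Difference ≈ 779.8625 in favor of A.

Account A, by $779.86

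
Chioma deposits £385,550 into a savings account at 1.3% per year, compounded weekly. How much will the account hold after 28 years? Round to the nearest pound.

£554,810

Periodic rate = 1.3%/52 = 0.00025; periods = 52·28 = 1456.
A = 385,550·(1 + 0.00025)^1456 ≈ 385,550·1.43900874868 ≈ 554,809.8231.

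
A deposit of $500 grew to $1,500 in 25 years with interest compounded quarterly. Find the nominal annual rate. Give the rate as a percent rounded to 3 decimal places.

The 100-period growth factor is 1,500/500 = 3.
r/4 = 3^(1/100) − 1 ≈ 0.0110467, so r ≈ 4·0.0110467 = 4.41868%.

4.419%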